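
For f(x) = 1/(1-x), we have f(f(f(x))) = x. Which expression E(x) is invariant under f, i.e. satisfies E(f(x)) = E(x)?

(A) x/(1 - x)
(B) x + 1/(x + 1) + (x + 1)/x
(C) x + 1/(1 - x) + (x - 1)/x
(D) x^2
C

Replace x by f(x) = 1/(1 - x) in each option and simplify. As a quick numerical cross-check, also compare E(3) with E(f(3)) = E(-1/2).

(A) x/(1 - x)  ->  (1/(1 - x))/(1 - (1/(1 - x))) = -1/x; check: E(3) = -3/2 but E(-1/2) = -1/3.   [not invariant]
(B) x + 1/(x + 1) + (x + 1)/x  ->  (1/(1 - x)) + 1/((1/(1 - x)) + 1) + ((1/(1 - x)) + 1)/(1/(1 - x)) = (-x^3 + 6x^2 - 11x + 7)/(x^2 - 3x + 2); check: E(3) = 55/12 but E(-1/2) = 1/2.   [not invariant]
(C) x + 1/(1 - x) + (x - 1)/x  ->  (1/(1 - x)) + 1/(1 - (1/(1 - x))) + ((1/(1 - x)) - 1)/(1/(1 - x)), which simplifies back to x + 1/(1 - x) + (x - 1)/x; check: E(3) = 19/6, E(-1/2) = 19/6.   [invariant]
(D) x^2  ->  (1/(1 - x))^2 = (x - 1)^(-2); check: E(3) = 9 but E(-1/2) = 1/4.   [not invariant]

Only (C) is unchanged. Indeed f(f(x)) = 1/(1 - 1/(1-x)) = (1-x)/(-x) = (x-1)/x, so E(x) = x + f(x) + f(f(x)) is the sum over the whole 3-cycle; applying f just permutes the three terms cyclically (x -> f(x) -> f(f(x)) -> x), leaving the sum unchanged.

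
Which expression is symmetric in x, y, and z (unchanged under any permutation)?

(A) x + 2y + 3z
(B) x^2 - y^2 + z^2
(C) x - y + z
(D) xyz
D

A symmetric expression is unchanged when the variables are permuted; here the transformation to test is the swap (x, y) -> (y, x).
A symmetric expression must survive every permutation; the single swap x <-> y already eliminates the distractors, and the keyed expression is also unchanged by x <-> z and y <-> z (each variable enters it in exactly the same way).
Substitute the transformed coordinates into each option and compare with the original:
(A) x + 2y + 3z  ->  (y) + 2(x) + 3z = 2x + y + 3z   [differs from x + 2y + 3z: not invariant]
(B) x^2 - y^2 + z^2  ->  (y)^2 - (x)^2 + z^2 = -x^2 + y^2 + z^2   [differs from x^2 - y^2 + z^2: not invariant]
(C) x - y + z  ->  (y) - (x) + z = -x + y + z   [differs from x - y + z: not invariant]
(D) xyz  ->  (y)(x)z = xyz   [equals xyz: invariant]

Only option (D), xyz, is unchanged by the transformation.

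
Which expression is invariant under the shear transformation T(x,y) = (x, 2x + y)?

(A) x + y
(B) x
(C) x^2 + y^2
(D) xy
B

Under the shear T(x,y) = (x, 2x + y):
Substitute the transformed coordinates into each option and compare with the original:
(A) x + y  ->  (x) + (2x + y) = 3x + y   [differs from x + y: not invariant]
(B) x  ->  (x) = x   [equals x: invariant]
(C) x^2 + y^2  ->  (x)^2 + (2x + y)^2 = 5x^2 + 4xy + y^2   [differs from x^2 + y^2: not invariant]
(D) xy  ->  (x)(2x + y) = 2x^2 + xy   [differs from xy: not invariant]

Only option (B), x, is unchanged by the transformation.
A vertical shear moves points parallel to the y-axis, so the x-coordinate (and any function of x alone) is unchanged.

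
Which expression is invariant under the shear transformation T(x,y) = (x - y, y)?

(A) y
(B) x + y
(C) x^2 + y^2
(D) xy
A

Under the shear T(x,y) = (x - y, y):
Substitute the transformed coordinates into each option and compare with the original:
(A) y  ->  (y) = y   [equals y: invariant]
(B) x + y  ->  (x - y) + (y) = x   [differs from x + y: not invariant]
(C) x^2 + y^2  ->  (x - y)^2 + (y)^2 = x^2 - 2xy + 2y^2   [differs from x^2 + y^2: not invariant]
(D) xy  ->  (x - y)(y) = xy - y^2   [differs from xy: not invariant]

Only option (A), y, is unchanged by the transformation.
A horizontal shear moves points parallel to the x-axis, so the y-coordinate (and any function of y alone) is unchanged.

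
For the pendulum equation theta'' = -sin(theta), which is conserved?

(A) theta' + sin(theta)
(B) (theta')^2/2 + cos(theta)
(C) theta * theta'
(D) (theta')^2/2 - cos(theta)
D

A first integral I satisfies dI/dt = 0 along every solution. Differentiate each option and use the equation of motion:
(A) d/dt[theta' + sin(theta)] = theta'' + cos(theta) theta' = -sin(theta) + theta' cos(theta), not identically 0
(B) d/dt[(theta')^2/2 + cos(theta)] = theta' theta'' - sin(theta) theta' = -2 theta' sin(theta), not identically 0
(C) d/dt[theta * theta'] = (theta')^2 + theta theta'' = (theta')^2 - theta sin(theta), not identically 0
(D) d/dt[(theta')^2/2 - cos(theta)] = theta' theta'' + sin(theta) theta' = theta'(-sin(theta)) + theta' sin(theta) = 0

Only (D) has zero time-derivative. This is the total energy: kinetic (theta')^2/2 plus potential -cos(theta).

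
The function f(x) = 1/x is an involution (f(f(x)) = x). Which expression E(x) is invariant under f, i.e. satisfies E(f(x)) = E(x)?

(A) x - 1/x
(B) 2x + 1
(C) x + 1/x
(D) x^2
C

Replace x by f(x) = 1/x in each option and simplify. As a quick numerical cross-check, also compare E(3) with E(f(3)) = E(1/3).

(A) x - 1/x  ->  (1/x) - 1/(1/x) = -x + 1/x; check: E(3) = 8/3 but E(1/3) = -8/3.   [not invariant]
(B) 2x + 1  ->  2(1/x) + 1 = (x + 2)/x; check: E(3) = 7 but E(1/3) = 5/3.   [not invariant]
(C) x + 1/x  ->  (1/x) + 1/(1/x), which simplifies back to x + 1/x; check: E(3) = 10/3, E(1/3) = 10/3.   [invariant]
(D) x^2  ->  (1/x)^2 = x^(-2); check: E(3) = 9 but E(1/3) = 1/9.   [not invariant]

Only (C) is unchanged. E is symmetric under swapping x with f(x) = 1/x, which is exactly what an involution does.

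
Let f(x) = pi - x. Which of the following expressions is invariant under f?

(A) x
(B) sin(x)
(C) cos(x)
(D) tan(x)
B

For f(x) = pi - x:
sin(pi - x) = sin(x), so sine is invariant under this transformation.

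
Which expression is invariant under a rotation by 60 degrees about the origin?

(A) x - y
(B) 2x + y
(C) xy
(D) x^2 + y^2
D

A rotation by 60 degrees sends (x, y) to (x/2 - sqrt(3)y/2, sqrt(3)x/2 + y/2).
Substitute the transformed coordinates into each option and compare with the original:
(A) x - y  ->  (x/2 - sqrt(3)y/2) - (sqrt(3)x/2 + y/2) = -sqrt(3)x/2 + x/2 - sqrt(3)y/2 - y/2   [differs from x - y: not invariant]
(B) 2x + y  ->  2(x/2 - sqrt(3)y/2) + (sqrt(3)x/2 + y/2) = sqrt(3)x/2 + x - sqrt(3)y + y/2   [differs from 2x + y: not invariant]
(C) xy  ->  (x/2 - sqrt(3)y/2)(sqrt(3)x/2 + y/2) = sqrt(3)x^2/4 - xy/2 - sqrt(3)y^2/4   [differs from xy: not invariant]
(D) x^2 + y^2  ->  (x/2 - sqrt(3)y/2)^2 + (sqrt(3)x/2 + y/2)^2 = x^2 + y^2   [equals x^2 + y^2: invariant]

Only option (D), x^2 + y^2, is unchanged by the transformation.
Geometrically, x^2 + y^2 is the squared distance from the origin, which every rotation about the origin preserves.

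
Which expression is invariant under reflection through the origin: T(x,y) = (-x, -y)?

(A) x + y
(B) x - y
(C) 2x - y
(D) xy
D

The map is reflection through the origin: T(x,y) = (-x, -y).
Substitute the transformed coordinates into each option and compare with the original:
(A) x + y  ->  (-x) + (-y) = -x - y   [differs from x + y: not invariant]
(B) x - y  ->  (-x) - (-y) = -x + y   [differs from x - y: not invariant]
(C) 2x - y  ->  2(-x) - (-y) = -2x + y   [differs from 2x - y: not invariant]
(D) xy  ->  (-x)(-y) = xy   [equals xy: invariant]

Only option (D), xy, is unchanged by the transformation.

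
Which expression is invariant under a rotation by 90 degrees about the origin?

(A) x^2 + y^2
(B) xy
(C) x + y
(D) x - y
A

A rotation by 90 degrees sends (x, y) to (-y, x).
Substitute the transformed coordinates into each option and compare with the original:
(A) x^2 + y^2  ->  (-y)^2 + (x)^2 = x^2 + y^2   [equals x^2 + y^2: invariant]
(B) xy  ->  (-y)(x) = -xy   [differs from xy: not invariant]
(C) x + y  ->  (-y) + (x) = x - y   [differs from x + y: not invariant]
(D) x - y  ->  (-y) - (x) = -x - y   [differs from x - y: not invariant]

Only option (A), x^2 + y^2, is unchanged by the transformation.
Geometrically, x^2 + y^2 is the squared distance from the origin, which every rotation about the origin preserves.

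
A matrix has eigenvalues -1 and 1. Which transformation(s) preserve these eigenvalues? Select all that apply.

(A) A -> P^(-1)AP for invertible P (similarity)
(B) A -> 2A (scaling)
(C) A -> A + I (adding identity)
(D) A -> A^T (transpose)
A and D

Eigenvalues are preserved by:
1. Similarity transformations: A -> P^(-1)AP (same characteristic polynomial)
2. Transpose: A^T has the same eigenvalues as A

Eigenvalues are NOT preserved by:
- Adding identity: eigenvalues become -1+1, 1+1
- Scaling: eigenvalues become -2, 2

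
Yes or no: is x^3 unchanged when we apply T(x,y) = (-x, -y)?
No

Substitute T(x,y) = (-x, -y) into the expression and compare with the original.

Original: x^3
After applying T: (-x)^3 = -x^3

This differs from the original x^3 (difference: -2x^3), so the expression is NOT invariant.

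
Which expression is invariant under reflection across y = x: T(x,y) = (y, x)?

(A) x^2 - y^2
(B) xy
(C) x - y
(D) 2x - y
B

The map is reflection across y = x: T(x,y) = (y, x).
Substitute the transformed coordinates into each option and compare with the original:
(A) x^2 - y^2  ->  (y)^2 - (x)^2 = -x^2 + y^2   [differs from x^2 - y^2: not invariant]
(B) xy  ->  (y)(x) = xy   [equals xy: invariant]
(C) x - y  ->  (y) - (x) = -x + y   [differs from x - y: not invariant]
(D) 2x - y  ->  2(y) - (x) = -x + 2y   [differs from 2x - y: not invariant]

Only option (B), xy, is unchanged by the transformation.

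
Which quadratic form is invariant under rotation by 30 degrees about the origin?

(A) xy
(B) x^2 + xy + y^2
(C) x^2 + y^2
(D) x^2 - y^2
C

Rotation by 30 degrees sends (x, y) to (sqrt(3)x/2 - y/2, x/2 + sqrt(3)y/2).
Substitute the transformed coordinates into each option and compare with the original:
(A) xy  ->  (sqrt(3)x/2 - y/2)(x/2 + sqrt(3)y/2) = sqrt(3)x^2/4 + xy/2 - sqrt(3)y^2/4   [differs from xy: not invariant]
(B) x^2 + xy + y^2  ->  (sqrt(3)x/2 - y/2)^2 + (sqrt(3)x/2 - y/2)(x/2 + sqrt(3)y/2) + (x/2 + sqrt(3)y/2)^2 = sqrt(3)x^2/4 + x^2 + xy/2 - sqrt(3)y^2/4 + y^2   [differs from x^2 + xy + y^2: not invariant]
(C) x^2 + y^2  ->  (sqrt(3)x/2 - y/2)^2 + (x/2 + sqrt(3)y/2)^2 = x^2 + y^2   [equals x^2 + y^2: invariant]
(D) x^2 - y^2  ->  (sqrt(3)x/2 - y/2)^2 - (x/2 + sqrt(3)y/2)^2 = x^2/2 - sqrt(3)xy - y^2/2   [differs from x^2 - y^2: not invariant]

Only option (C), x^2 + y^2, is unchanged by the transformation.
x^2 + y^2 is the squared distance from the origin, which rotations preserve.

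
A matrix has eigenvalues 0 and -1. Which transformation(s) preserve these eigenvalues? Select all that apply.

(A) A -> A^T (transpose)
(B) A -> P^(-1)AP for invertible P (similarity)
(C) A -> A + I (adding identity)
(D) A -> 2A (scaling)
A and B

Eigenvalues are preserved by:
1. Similarity transformations: A -> P^(-1)AP (same characteristic polynomial)
2. Transpose: A^T has the same eigenvalues as A

Eigenvalues are NOT preserved by:
- Adding identity: eigenvalues become 0+1, -1+1
- Scaling: eigenvalues become 0, -2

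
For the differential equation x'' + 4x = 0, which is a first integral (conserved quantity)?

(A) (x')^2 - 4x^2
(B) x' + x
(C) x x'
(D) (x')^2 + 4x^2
D

A first integral I satisfies dI/dt = 0 along every solution. Differentiate each option and use the equation of motion:
(A) d/dt[(x')^2 - 4x^2] = 2x'x'' - 8x x' = -16x x', not identically 0
(B) d/dt[x' + x] = x'' + x' = -4x + x', not identically 0
(C) d/dt[x x'] = (x')^2 + x x'' = (x')^2 - 4x^2, not identically 0
(D) d/dt[(x')^2 + 4x^2] = 2x'x'' + 8x x' = 2x'(-4x) + 8x x' = 0

Only (D) has zero time-derivative. So the energy-like quantity (x')^2 + 4x^2 is the first integral.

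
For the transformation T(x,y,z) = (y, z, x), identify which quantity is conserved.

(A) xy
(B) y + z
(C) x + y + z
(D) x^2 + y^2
C

Apply T(x,y,z) = (y, z, x) to each option, i.e. replace (x, y, z) by the transformed coordinates.
Substitute the transformed coordinates into each option and compare with the original:
(A) xy  ->  (y)(z) = yz   [differs from xy: not invariant]
(B) y + z  ->  (z) + (x) = x + z   [differs from y + z: not invariant]
(C) x + y + z  ->  (y) + (z) + (x) = x + y + z   [equals x + y + z: invariant]
(D) x^2 + y^2  ->  (y)^2 + (z)^2 = y^2 + z^2   [differs from x^2 + y^2: not invariant]

Only option (C), x + y + z, is unchanged by the transformation.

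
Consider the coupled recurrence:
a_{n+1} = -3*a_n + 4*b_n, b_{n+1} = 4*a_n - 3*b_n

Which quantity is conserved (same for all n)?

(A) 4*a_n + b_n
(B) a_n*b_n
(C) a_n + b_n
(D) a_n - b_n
C

Replace a_n by a_{n+1} = -3*a_n + 4*b_n and b_n by b_{n+1} = 4*a_n - 3*b_n in each option and simplify:
(A) 4*a_n + b_n  ->  4*(-3*a_n + 4*b_n) + (4*a_n - 3*b_n) = -8*a_n + 13*b_n   [not conserved]
(B) a_n*b_n  ->  (-3*a_n + 4*b_n)*(4*a_n - 3*b_n) = -12*a_n^2 + 25*a_n*b_n - 12*b_n^2   [not conserved]
(C) a_n + b_n  ->  (-3*a_n + 4*b_n) + (4*a_n - 3*b_n) = a_n + b_n   [conserved]
(D) a_n - b_n  ->  (-3*a_n + 4*b_n) - (4*a_n - 3*b_n) = -7*a_n + 7*b_n   [not conserved]

Only (C) a_n + b_n returns to itself after one step, so it is the conserved quantity.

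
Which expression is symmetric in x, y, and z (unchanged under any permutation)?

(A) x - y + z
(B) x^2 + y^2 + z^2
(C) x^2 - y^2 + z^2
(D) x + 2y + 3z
B

A symmetric expression is unchanged when the variables are permuted; here the transformation to test is the swap (x, y) -> (y, x).
A symmetric expression must survive every permutation; the single swap x <-> y already eliminates the distractors, and the keyed expression is also unchanged by x <-> z and y <-> z (each variable enters it in exactly the same way).
Substitute the transformed coordinates into each option and compare with the original:
(A) x - y + z  ->  (y) - (x) + z = -x + y + z   [differs from x - y + z: not invariant]
(B) x^2 + y^2 + z^2  ->  (y)^2 + (x)^2 + z^2 = x^2 + y^2 + z^2   [equals x^2 + y^2 + z^2: invariant]
(C) x^2 - y^2 + z^2  ->  (y)^2 - (x)^2 + z^2 = -x^2 + y^2 + z^2   [differs from x^2 - y^2 + z^2: not invariant]
(D) x + 2y + 3z  ->  (y) + 2(x) + 3z = 2x + y + 3z   [differs from x + 2y + 3z: not invariant]

Only option (B), x^2 + y^2 + z^2, is unchanged by the transformation.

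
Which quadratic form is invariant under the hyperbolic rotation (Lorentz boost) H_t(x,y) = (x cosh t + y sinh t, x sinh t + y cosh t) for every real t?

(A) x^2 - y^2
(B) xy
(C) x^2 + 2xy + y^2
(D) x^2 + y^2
A

Write x' = x cosh t + y sinh t, y' = x sinh t + y cosh t and substitute into each option:
(A) x^2 - y^2: (x cosh t + y sinh t)^2 - (x sinh t + y cosh t)^2 = x^2(cosh^2 t - sinh^2 t) + 2xy(cosh t sinh t - sinh t cosh t) + y^2(sinh^2 t - cosh^2 t) = x^2 - y^2   [invariant, using cosh^2 t - sinh^2 t = 1]
(B) xy: (x cosh t + y sinh t)(x sinh t + y cosh t) = xy(cosh^2 t + sinh^2 t) + (x^2 + y^2) sinh t cosh t = xy cosh 2t + (x^2 + y^2)(sinh 2t)/2   [not invariant for t != 0]
(C) x^2 + 2xy + y^2: (x' + y')^2 with x' + y' = (x + y)(cosh t + sinh t) = (x + y)e^t, so it becomes (x + y)^2 e^(2t)   [not invariant for t != 0]
(D) x^2 + y^2: (x cosh t + y sinh t)^2 + (x sinh t + y cosh t)^2 = (x^2 + y^2)(cosh^2 t + sinh^2 t) + 4xy sinh t cosh t = (x^2 + y^2) cosh 2t + 2xy sinh 2t   [not invariant for t != 0]

Only (A) x^2 - y^2 is unchanged; it is the Minkowski form preserved by Lorentz boosts, just as x^2 + y^2 is preserved by ordinary rotations.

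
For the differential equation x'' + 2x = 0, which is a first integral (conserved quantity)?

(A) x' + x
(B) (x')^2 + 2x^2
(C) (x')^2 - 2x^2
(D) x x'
B

A first integral I satisfies dI/dt = 0 along every solution. Differentiate each option and use the equation of motion:
(A) d/dt[x' + x] = x'' + x' = -2x + x', not identically 0
(B) d/dt[(x')^2 + 2x^2] = 2x'x'' + 4x x' = 2x'(-2x) + 4x x' = 0
(C) d/dt[(x')^2 - 2x^2] = 2x'x'' - 4x x' = -8x x', not identically 0
(D) d/dt[x x'] = (x')^2 + x x'' = (x')^2 - 2x^2, not identically 0

Only (B) has zero time-derivative. So the energy-like quantity (x')^2 + 2x^2 is the first integral.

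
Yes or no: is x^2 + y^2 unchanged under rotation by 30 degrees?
Yes

Applying rotation by 30 degrees: x' = x*cos(30 degrees) - y*sin(30 degrees) = sqrt(3)x/2 - y/2, y' = x*sin(30 degrees) + y*cos(30 degrees) = x/2 + sqrt(3)y/2

Substituting into x^2 + y^2:
(sqrt(3)x/2 - y/2)^2 + (x/2 + sqrt(3)y/2)^2
= x^2 + y^2

This equals the original expression x^2 + y^2, so it IS invariant.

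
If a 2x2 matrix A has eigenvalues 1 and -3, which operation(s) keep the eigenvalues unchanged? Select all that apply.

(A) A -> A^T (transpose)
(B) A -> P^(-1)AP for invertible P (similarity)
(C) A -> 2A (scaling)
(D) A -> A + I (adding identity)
A and B

Eigenvalues are preserved by:
1. Similarity transformations: A -> P^(-1)AP (same characteristic polynomial)
2. Transpose: A^T has the same eigenvalues as A

Eigenvalues are NOT preserved by:
- Adding identity: eigenvalues become 1+1, -3+1
- Scaling: eigenvalues become 2, -6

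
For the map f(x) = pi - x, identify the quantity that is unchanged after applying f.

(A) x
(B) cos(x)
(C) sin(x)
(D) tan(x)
C

For f(x) = pi - x:
sin(pi - x) = sin(x), so sine is invariant under this transformation.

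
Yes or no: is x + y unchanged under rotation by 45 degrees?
No

Applying rotation by 45 degrees: x' = x*cos(45 degrees) - y*sin(45 degrees) = sqrt(2)x/2 - sqrt(2)y/2, y' = x*sin(45 degrees) + y*cos(45 degrees) = sqrt(2)x/2 + sqrt(2)y/2

Substituting into x + y:
(sqrt(2)x/2 - sqrt(2)y/2) + (sqrt(2)x/2 + sqrt(2)y/2)
= sqrt(2)x

This differs from the original expression x + y, so it is NOT invariant.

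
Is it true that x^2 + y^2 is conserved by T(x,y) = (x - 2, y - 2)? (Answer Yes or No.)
No

Substitute T(x,y) = (x - 2, y - 2) into the expression and compare with the original.

Original: x^2 + y^2
After applying T: (x - 2)^2 + (y - 2)^2 = x^2 - 4x + y^2 - 4y + 8

This differs from the original x^2 + y^2 (difference: -4x - 4y + 8), so the expression is NOT invariant.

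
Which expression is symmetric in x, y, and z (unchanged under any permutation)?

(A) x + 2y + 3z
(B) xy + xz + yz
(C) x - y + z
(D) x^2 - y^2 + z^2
B

A symmetric expression is unchanged when the variables are permuted; here the transformation to test is the swap (x, y) -> (y, x).
A symmetric expression must survive every permutation; the single swap x <-> y already eliminates the distractors, and the keyed expression is also unchanged by x <-> z and y <-> z (each variable enters it in exactly the same way).
Substitute the transformed coordinates into each option and compare with the original:
(A) x + 2y + 3z  ->  (y) + 2(x) + 3z = 2x + y + 3z   [differs from x + 2y + 3z: not invariant]
(B) xy + xz + yz  ->  (y)(x) + (y)z + (x)z = xy + xz + yz   [equals xy + xz + yz: invariant]
(C) x - y + z  ->  (y) - (x) + z = -x + y + z   [differs from x - y + z: not invariant]
(D) x^2 - y^2 + z^2  ->  (y)^2 - (x)^2 + z^2 = -x^2 + y^2 + z^2   [differs from x^2 - y^2 + z^2: not invariant]

Only option (B), xy + xz + yz, is unchanged by the transformation.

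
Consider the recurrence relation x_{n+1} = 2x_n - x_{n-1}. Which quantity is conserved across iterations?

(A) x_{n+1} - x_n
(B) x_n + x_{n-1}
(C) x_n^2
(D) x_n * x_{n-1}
A

For the recurrence x_{n+1} = 2x_n - x_{n-1}:

If x_{n+1} = 2x_n - x_{n-1}, then:
x_{n+1} - x_n = x_n - x_{n-1}
The first difference is constant throughout the sequence.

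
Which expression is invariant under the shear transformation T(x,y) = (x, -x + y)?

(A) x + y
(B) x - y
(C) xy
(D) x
D

Under the shear T(x,y) = (x, -x + y):
Substitute the transformed coordinates into each option and compare with the original:
(A) x + y  ->  (x) + (-x + y) = y   [differs from x + y: not invariant]
(B) x - y  ->  (x) - (-x + y) = 2x - y   [differs from x - y: not invariant]
(C) xy  ->  (x)(-x + y) = -x^2 + xy   [differs from xy: not invariant]
(D) x  ->  (x) = x   [equals x: invariant]

Only option (D), x, is unchanged by the transformation.
A vertical shear moves points parallel to the y-axis, so the x-coordinate (and any function of x alone) is unchanged.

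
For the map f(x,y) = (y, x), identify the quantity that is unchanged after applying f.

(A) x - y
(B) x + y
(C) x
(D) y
B

For f(x,y) = (y, x):
After applying f: x' = y, y' = x. So x' + y' = y + x = x + y.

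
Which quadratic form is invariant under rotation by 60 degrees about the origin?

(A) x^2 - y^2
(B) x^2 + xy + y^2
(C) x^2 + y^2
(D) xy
C

Rotation by 60 degrees sends (x, y) to (x/2 - sqrt(3)y/2, sqrt(3)x/2 + y/2).
Substitute the transformed coordinates into each option and compare with the original:
(A) x^2 - y^2  ->  (x/2 - sqrt(3)y/2)^2 - (sqrt(3)x/2 + y/2)^2 = -x^2/2 - sqrt(3)xy + y^2/2   [differs from x^2 - y^2: not invariant]
(B) x^2 + xy + y^2  ->  (x/2 - sqrt(3)y/2)^2 + (x/2 - sqrt(3)y/2)(sqrt(3)x/2 + y/2) + (sqrt(3)x/2 + y/2)^2 = sqrt(3)x^2/4 + x^2 - xy/2 - sqrt(3)y^2/4 + y^2   [differs from x^2 + xy + y^2: not invariant]
(C) x^2 + y^2  ->  (x/2 - sqrt(3)y/2)^2 + (sqrt(3)x/2 + y/2)^2 = x^2 + y^2   [equals x^2 + y^2: invariant]
(D) xy  ->  (x/2 - sqrt(3)y/2)(sqrt(3)x/2 + y/2) = sqrt(3)x^2/4 - xy/2 - sqrt(3)y^2/4   [differs from xy: not invariant]

Only option (C), x^2 + y^2, is unchanged by the transformation.
x^2 + y^2 is the squared distance from the origin, which rotations preserve.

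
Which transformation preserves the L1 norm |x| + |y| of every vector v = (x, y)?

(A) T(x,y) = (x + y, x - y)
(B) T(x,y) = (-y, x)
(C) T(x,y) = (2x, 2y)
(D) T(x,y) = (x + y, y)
B

A transformation preserves a norm if ||T(v)|| = ||v|| for every v; a single vector where the norm changes rules an option out.

(A) T(x,y) = (x + y, x - y): v = (1, 0) has norm |1| + |0| = 1, but T(v) = (1, 1) has norm 2 -- not preserved.
(B) T(x,y) = (-y, x): preserves the norm -- it only permutes the coordinates and/or flips signs, which leaves |x| + |y| unchanged.
(C) T(x,y) = (2x, 2y): v = (1, 0) has norm |1| + |0| = 1, but T(v) = (2, 0) has norm 2 -- not preserved.
(D) T(x,y) = (x + y, y): v = (0, 1) has norm |0| + |1| = 1, but T(v) = (1, 1) has norm 2 -- not preserved.

Therefore the answer is (B).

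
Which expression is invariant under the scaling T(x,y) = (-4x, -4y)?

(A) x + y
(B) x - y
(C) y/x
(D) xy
C

Under the uniform scaling T(x,y) = (-4x, -4y):
Substitute the transformed coordinates into each option and compare with the original:
(A) x + y  ->  (-4x) + (-4y) = -4x - 4y   [differs from x + y: not invariant]
(B) x - y  ->  (-4x) - (-4y) = -4x + 4y   [differs from x - y: not invariant]
(C) y/x  ->  (-4y)/(-4x) = y/x   [equals y/x: invariant]
(D) xy  ->  (-4x)(-4y) = 16xy   [differs from xy: not invariant]

Only option (C), y/x, is unchanged by the transformation.
The common factor -4 cancels in a ratio of coordinates, while sums, products and sums of squares pick up factors of -4 or 16.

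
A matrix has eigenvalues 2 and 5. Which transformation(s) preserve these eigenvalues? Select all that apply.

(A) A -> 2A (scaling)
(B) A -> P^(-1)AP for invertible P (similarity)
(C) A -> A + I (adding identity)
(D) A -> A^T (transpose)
B and D

Eigenvalues are preserved by:
1. Similarity transformations: A -> P^(-1)AP (same characteristic polynomial)
2. Transpose: A^T has the same eigenvalues as A

Eigenvalues are NOT preserved by:
- Adding identity: eigenvalues become 2+1, 5+1
- Scaling: eigenvalues become 4, 10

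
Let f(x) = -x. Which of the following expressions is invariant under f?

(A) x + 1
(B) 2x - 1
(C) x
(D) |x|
D

For f(x) = -x:
Applying f replaces x by -x. Since |-x| = |x|, the absolute value is unchanged by f, whereas x -> -x, 2x - 1 -> -2x - 1 and x + 1 -> -x + 1 all change.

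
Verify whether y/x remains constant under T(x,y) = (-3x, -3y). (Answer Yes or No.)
Yes

Substitute T(x,y) = (-3x, -3y) into the expression and compare with the original.

Original: y/x
After applying T: (-3y)/(-3x) = y/x

This is identical to the original y/x, so the expression is invariant.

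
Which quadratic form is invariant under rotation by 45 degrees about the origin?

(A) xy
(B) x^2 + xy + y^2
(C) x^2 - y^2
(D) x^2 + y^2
D

Rotation by 45 degrees sends (x, y) to (sqrt(2)x/2 - sqrt(2)y/2, sqrt(2)x/2 + sqrt(2)y/2).
Substitute the transformed coordinates into each option and compare with the original:
(A) xy  ->  (sqrt(2)x/2 - sqrt(2)y/2)(sqrt(2)x/2 + sqrt(2)y/2) = x^2/2 - y^2/2   [differs from xy: not invariant]
(B) x^2 + xy + y^2  ->  (sqrt(2)x/2 - sqrt(2)y/2)^2 + (sqrt(2)x/2 - sqrt(2)y/2)(sqrt(2)x/2 + sqrt(2)y/2) + (sqrt(2)x/2 + sqrt(2)y/2)^2 = 3x^2/2 + y^2/2   [differs from x^2 + xy + y^2: not invariant]
(C) x^2 - y^2  ->  (sqrt(2)x/2 - sqrt(2)y/2)^2 - (sqrt(2)x/2 + sqrt(2)y/2)^2 = -2xy   [differs from x^2 - y^2: not invariant]
(D) x^2 + y^2  ->  (sqrt(2)x/2 - sqrt(2)y/2)^2 + (sqrt(2)x/2 + sqrt(2)y/2)^2 = x^2 + y^2   [equals x^2 + y^2: invariant]

Only option (D), x^2 + y^2, is unchanged by the transformation.
x^2 + y^2 is the squared distance from the origin, which rotations preserve.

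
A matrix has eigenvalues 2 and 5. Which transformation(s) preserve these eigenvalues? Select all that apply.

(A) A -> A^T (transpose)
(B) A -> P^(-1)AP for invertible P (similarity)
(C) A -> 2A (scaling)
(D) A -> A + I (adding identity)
A and B

Eigenvalues are preserved by:
1. Similarity transformations: A -> P^(-1)AP (same characteristic polynomial)
2. Transpose: A^T has the same eigenvalues as A

Eigenvalues are NOT preserved by:
- Adding identity: eigenvalues become 2+1, 5+1
- Scaling: eigenvalues become 4, 10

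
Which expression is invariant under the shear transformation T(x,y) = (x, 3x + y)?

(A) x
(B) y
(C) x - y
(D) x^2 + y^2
A

Under the shear T(x,y) = (x, 3x + y):
Substitute the transformed coordinates into each option and compare with the original:
(A) x  ->  (x) = x   [equals x: invariant]
(B) y  ->  (3x + y) = 3x + y   [differs from y: not invariant]
(C) x - y  ->  (x) - (3x + y) = -2x - y   [differs from x - y: not invariant]
(D) x^2 + y^2  ->  (x)^2 + (3x + y)^2 = 10x^2 + 6xy + y^2   [differs from x^2 + y^2: not invariant]

Only option (A), x, is unchanged by the transformation.
A vertical shear moves points parallel to the y-axis, so the x-coordinate (and any function of x alone) is unchanged.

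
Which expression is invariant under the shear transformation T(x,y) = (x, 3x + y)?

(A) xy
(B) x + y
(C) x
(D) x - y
C

Under the shear T(x,y) = (x, 3x + y):
Substitute the transformed coordinates into each option and compare with the original:
(A) xy  ->  (x)(3x + y) = 3x^2 + xy   [differs from xy: not invariant]
(B) x + y  ->  (x) + (3x + y) = 4x + y   [differs from x + y: not invariant]
(C) x  ->  (x) = x   [equals x: invariant]
(D) x - y  ->  (x) - (3x + y) = -2x - y   [differs from x - y: not invariant]

Only option (C), x, is unchanged by the transformation.
A vertical shear moves points parallel to the y-axis, so the x-coordinate (and any function of x alone) is unchanged.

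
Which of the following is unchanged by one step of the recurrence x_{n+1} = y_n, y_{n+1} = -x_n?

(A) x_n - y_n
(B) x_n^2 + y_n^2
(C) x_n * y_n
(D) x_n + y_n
B

For the recurrence x_{n+1} = y_n, y_{n+1} = -x_n:

x_{n+1}^2 + y_{n+1}^2 = y_n^2 + (-x_n)^2 = x_n^2 + y_n^2
The sum of squares is conserved (like energy in a harmonic oscillator).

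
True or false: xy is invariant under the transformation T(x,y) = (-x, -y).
True

Substitute T(x,y) = (-x, -y) into the expression and compare with the original.

Original: xy
After applying T: (-x)(-y) = xy

This is identical to the original xy, so the expression is invariant.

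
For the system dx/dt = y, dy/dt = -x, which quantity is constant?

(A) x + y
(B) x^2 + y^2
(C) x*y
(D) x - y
B

A first integral I satisfies dI/dt = 0 along every solution. Differentiate each option and use the equation of motion:
(A) d/dt[x + y] = y + (-x) = y - x, not identically 0
(B) d/dt[x^2 + y^2] = 2x*dx/dt + 2y*dy/dt = 2x*y + 2y*(-x) = 0
(C) d/dt[x*y] = (dx/dt)y + x(dy/dt) = y^2 - x^2, not identically 0
(D) d/dt[x - y] = y - (-x) = x + y, not identically 0

Only (B) has zero time-derivative. So x^2 + y^2 (the squared radius; trajectories are circles) is the conserved quantity.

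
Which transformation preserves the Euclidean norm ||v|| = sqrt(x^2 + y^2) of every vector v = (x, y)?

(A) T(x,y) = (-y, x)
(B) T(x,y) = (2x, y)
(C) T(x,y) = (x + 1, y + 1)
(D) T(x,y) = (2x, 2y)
A

A transformation preserves a norm if ||T(v)|| = ||v|| for every v; a single vector where the norm changes rules an option out.

(A) T(x,y) = (-y, x): preserves the norm -- it is an orthogonal map (a rotation/reflection), and (-y)^2 + (x)^2 simplifies to x^2 + y^2.
(B) T(x,y) = (2x, y): v = (1, 0) has norm sqrt((1)^2 + (0)^2) = 1, but T(v) = (2, 0) has norm 2 -- not preserved.
(C) T(x,y) = (x + 1, y + 1): v = (1, 0) has norm sqrt((1)^2 + (0)^2) = 1, but T(v) = (2, 1) has norm sqrt(5) -- not preserved.
(D) T(x,y) = (2x, 2y): v = (1, 0) has norm sqrt((1)^2 + (0)^2) = 1, but T(v) = (2, 0) has norm 2 -- not preserved.

Therefore the answer is (A).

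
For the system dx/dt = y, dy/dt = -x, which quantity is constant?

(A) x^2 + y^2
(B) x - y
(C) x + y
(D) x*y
A

A first integral I satisfies dI/dt = 0 along every solution. Differentiate each option and use the equation of motion:
(A) d/dt[x^2 + y^2] = 2x*dx/dt + 2y*dy/dt = 2x*y + 2y*(-x) = 0
(B) d/dt[x - y] = y - (-x) = x + y, not identically 0
(C) d/dt[x + y] = y + (-x) = y - x, not identically 0
(D) d/dt[x*y] = (dx/dt)y + x(dy/dt) = y^2 - x^2, not identically 0

Only (A) has zero time-derivative. So x^2 + y^2 (the squared radius; trajectories are circles) is the conserved quantity.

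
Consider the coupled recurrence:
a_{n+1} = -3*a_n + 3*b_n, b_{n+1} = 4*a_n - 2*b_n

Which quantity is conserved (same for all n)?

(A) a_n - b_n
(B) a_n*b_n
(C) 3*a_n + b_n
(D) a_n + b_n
D

Replace a_n by a_{n+1} = -3*a_n + 3*b_n and b_n by b_{n+1} = 4*a_n - 2*b_n in each option and simplify:
(A) a_n - b_n  ->  (-3*a_n + 3*b_n) - (4*a_n - 2*b_n) = -7*a_n + 5*b_n   [not conserved]
(B) a_n*b_n  ->  (-3*a_n + 3*b_n)*(4*a_n - 2*b_n) = -12*a_n^2 + 18*a_n*b_n - 6*b_n^2   [not conserved]
(C) 3*a_n + b_n  ->  3*(-3*a_n + 3*b_n) + (4*a_n - 2*b_n) = -5*a_n + 7*b_n   [not conserved]
(D) a_n + b_n  ->  (-3*a_n + 3*b_n) + (4*a_n - 2*b_n) = a_n + b_n   [conserved]

Only (D) a_n + b_n returns to itself after one step, so it is the conserved quantity.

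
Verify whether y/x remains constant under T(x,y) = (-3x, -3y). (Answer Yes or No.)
Yes

Substitute T(x,y) = (-3x, -3y) into the expression and compare with the original.

Original: y/x
After applying T: (-3y)/(-3x) = y/x

This is identical to the original y/x, so the expression is invariant.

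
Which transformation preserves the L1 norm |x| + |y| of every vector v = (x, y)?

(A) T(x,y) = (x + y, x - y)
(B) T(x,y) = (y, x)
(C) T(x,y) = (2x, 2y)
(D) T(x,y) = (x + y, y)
B

A transformation preserves a norm if ||T(v)|| = ||v|| for every v; a single vector where the norm changes rules an option out.

(A) T(x,y) = (x + y, x - y): v = (1, 0) has norm |1| + |0| = 1, but T(v) = (1, 1) has norm 2 -- not preserved.
(B) T(x,y) = (y, x): preserves the norm -- it only permutes the coordinates and/or flips signs, which leaves |x| + |y| unchanged.
(C) T(x,y) = (2x, 2y): v = (1, 0) has norm |1| + |0| = 1, but T(v) = (2, 0) has norm 2 -- not preserved.
(D) T(x,y) = (x + y, y): v = (0, 1) has norm |0| + |1| = 1, but T(v) = (1, 1) has norm 2 -- not preserved.

Therefore the answer is (B).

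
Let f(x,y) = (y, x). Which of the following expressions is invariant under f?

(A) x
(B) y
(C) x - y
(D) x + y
D

For f(x,y) = (y, x):
After applying f: x' = y, y' = x. So x' + y' = y + x = x + y.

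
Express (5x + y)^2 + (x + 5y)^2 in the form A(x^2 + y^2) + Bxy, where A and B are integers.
26(x^2 + y^2) + 20xy

Expanding: (5x + y)^2 = 25x^2 + 10xy + y^2
(x + 5y)^2 = x^2 + 10xy + 25y^2
Sum = (25+1)(x^2+y^2) + 20xy = 26(x^2 + y^2) + 20xy
This is symmetric in x and y.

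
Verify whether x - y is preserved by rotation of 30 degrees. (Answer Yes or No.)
No

Applying rotation by 30 degrees: x' = x*cos(30 degrees) - y*sin(30 degrees) = sqrt(3)x/2 - y/2, y' = x*sin(30 degrees) + y*cos(30 degrees) = x/2 + sqrt(3)y/2

Substituting into x - y:
(sqrt(3)x/2 - y/2) - (x/2 + sqrt(3)y/2)
= -x/2 + sqrt(3)x/2 - sqrt(3)y/2 - y/2

This differs from the original expression x - y, so it is NOT invariant.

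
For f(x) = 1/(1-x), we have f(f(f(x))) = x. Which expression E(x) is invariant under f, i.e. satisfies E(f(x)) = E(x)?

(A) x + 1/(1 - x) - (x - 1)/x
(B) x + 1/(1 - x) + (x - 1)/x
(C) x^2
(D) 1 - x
B

Replace x by f(x) = 1/(1 - x) in each option and simplify. As a quick numerical cross-check, also compare E(3) with E(f(3)) = E(-1/2).

(A) x + 1/(1 - x) - (x - 1)/x  ->  (1/(1 - x)) + 1/(1 - (1/(1 - x))) - ((1/(1 - x)) - 1)/(1/(1 - x)) = (x^2(1 - x) - x + (x - 1)^2)/(x(x - 1)); check: E(3) = 11/6 but E(-1/2) = -17/6.   [not invariant]
(B) x + 1/(1 - x) + (x - 1)/x  ->  (1/(1 - x)) + 1/(1 - (1/(1 - x))) + ((1/(1 - x)) - 1)/(1/(1 - x)), which simplifies back to x + 1/(1 - x) + (x - 1)/x; check: E(3) = 19/6, E(-1/2) = 19/6.   [invariant]
(C) x^2  ->  (1/(1 - x))^2 = (x - 1)^(-2); check: E(3) = 9 but E(-1/2) = 1/4.   [not invariant]
(D) 1 - x  ->  1 - (1/(1 - x)) = x/(x - 1); check: E(3) = -2 but E(-1/2) = 3/2.   [not invariant]

Only (B) is unchanged. Indeed f(f(x)) = 1/(1 - 1/(1-x)) = (1-x)/(-x) = (x-1)/x, so E(x) = x + f(x) + f(f(x)) is the sum over the whole 3-cycle; applying f just permutes the three terms cyclically (x -> f(x) -> f(f(x)) -> x), leaving the sum unchanged.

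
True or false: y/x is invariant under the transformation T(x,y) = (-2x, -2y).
True

Substitute T(x,y) = (-2x, -2y) into the expression and compare with the original.

Original: y/x
After applying T: (-2y)/(-2x) = y/x

This is identical to the original y/x, so the expression is invariant.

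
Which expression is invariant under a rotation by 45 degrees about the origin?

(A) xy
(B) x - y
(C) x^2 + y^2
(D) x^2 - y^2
C

A rotation by 45 degrees sends (x, y) to (sqrt(2)x/2 - sqrt(2)y/2, sqrt(2)x/2 + sqrt(2)y/2).
Substitute the transformed coordinates into each option and compare with the original:
(A) xy  ->  (sqrt(2)x/2 - sqrt(2)y/2)(sqrt(2)x/2 + sqrt(2)y/2) = x^2/2 - y^2/2   [differs from xy: not invariant]
(B) x - y  ->  (sqrt(2)x/2 - sqrt(2)y/2) - (sqrt(2)x/2 + sqrt(2)y/2) = -sqrt(2)y   [differs from x - y: not invariant]
(C) x^2 + y^2  ->  (sqrt(2)x/2 - sqrt(2)y/2)^2 + (sqrt(2)x/2 + sqrt(2)y/2)^2 = x^2 + y^2   [equals x^2 + y^2: invariant]
(D) x^2 - y^2  ->  (sqrt(2)x/2 - sqrt(2)y/2)^2 - (sqrt(2)x/2 + sqrt(2)y/2)^2 = -2xy   [differs from x^2 - y^2: not invariant]

Only option (C), x^2 + y^2, is unchanged by the transformation.
Geometrically, x^2 + y^2 is the squared distance from the origin, which every rotation about the origin preserves.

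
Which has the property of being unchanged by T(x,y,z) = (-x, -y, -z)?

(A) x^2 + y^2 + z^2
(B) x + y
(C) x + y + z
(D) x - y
A

Apply T(x,y,z) = (-x, -y, -z) to each option, i.e. replace (x, y, z) by the transformed coordinates.
Substitute the transformed coordinates into each option and compare with the original:
(A) x^2 + y^2 + z^2  ->  (-x)^2 + (-y)^2 + (-z)^2 = x^2 + y^2 + z^2   [equals x^2 + y^2 + z^2: invariant]
(B) x + y  ->  (-x) + (-y) = -x - y   [differs from x + y: not invariant]
(C) x + y + z  ->  (-x) + (-y) + (-z) = -x - y - z   [differs from x + y + z: not invariant]
(D) x - y  ->  (-x) - (-y) = -x + y   [differs from x - y: not invariant]

Only option (A), x^2 + y^2 + z^2, is unchanged by the transformation.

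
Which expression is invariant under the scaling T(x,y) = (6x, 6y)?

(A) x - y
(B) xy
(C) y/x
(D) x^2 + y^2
C

Under the uniform scaling T(x,y) = (6x, 6y):
Substitute the transformed coordinates into each option and compare with the original:
(A) x - y  ->  (6x) - (6y) = 6x - 6y   [differs from x - y: not invariant]
(B) xy  ->  (6x)(6y) = 36xy   [differs from xy: not invariant]
(C) y/x  ->  (6y)/(6x) = y/x   [equals y/x: invariant]
(D) x^2 + y^2  ->  (6x)^2 + (6y)^2 = 36x^2 + 36y^2   [differs from x^2 + y^2: not invariant]

Only option (C), y/x, is unchanged by the transformation.
The common factor 6 cancels in a ratio of coordinates, while sums, products and sums of squares pick up factors of 6 or 36.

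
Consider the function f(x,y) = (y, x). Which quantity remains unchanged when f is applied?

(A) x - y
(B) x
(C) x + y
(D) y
C

For f(x,y) = (y, x):
After applying f: x' = y, y' = x. So x' + y' = y + x = x + y.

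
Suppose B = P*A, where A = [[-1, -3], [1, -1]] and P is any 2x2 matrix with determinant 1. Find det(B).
4

By the multiplicative property of determinants, det(B) = det(P*A) = det(P) * det(A) = det(A),
so the determinant is invariant under multiplication by any determinant-1 matrix; we just need det(A).

det(A) = (-1)(-1) - (-3)(1) = 1 - (-3) = 4

Therefore det(B) = 1 * 4 = 4.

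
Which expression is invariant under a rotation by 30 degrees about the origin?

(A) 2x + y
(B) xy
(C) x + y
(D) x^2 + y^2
D

A rotation by 30 degrees sends (x, y) to (sqrt(3)x/2 - y/2, x/2 + sqrt(3)y/2).
Substitute the transformed coordinates into each option and compare with the original:
(A) 2x + y  ->  2(sqrt(3)x/2 - y/2) + (x/2 + sqrt(3)y/2) = x/2 + sqrt(3)x - y + sqrt(3)y/2   [differs from 2x + y: not invariant]
(B) xy  ->  (sqrt(3)x/2 - y/2)(x/2 + sqrt(3)y/2) = sqrt(3)x^2/4 + xy/2 - sqrt(3)y^2/4   [differs from xy: not invariant]
(C) x + y  ->  (sqrt(3)x/2 - y/2) + (x/2 + sqrt(3)y/2) = x/2 + sqrt(3)x/2 - y/2 + sqrt(3)y/2   [differs from x + y: not invariant]
(D) x^2 + y^2  ->  (sqrt(3)x/2 - y/2)^2 + (x/2 + sqrt(3)y/2)^2 = x^2 + y^2   [equals x^2 + y^2: invariant]

Only option (D), x^2 + y^2, is unchanged by the transformation.
Geometrically, x^2 + y^2 is the squared distance from the origin, which every rotation about the origin preserves.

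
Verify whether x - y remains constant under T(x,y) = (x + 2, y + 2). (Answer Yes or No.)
Yes

Substitute T(x,y) = (x + 2, y + 2) into the expression and compare with the original.

Original: x - y
After applying T: (x + 2) - (y + 2) = x - y

This is identical to the original x - y, so the expression is invariant.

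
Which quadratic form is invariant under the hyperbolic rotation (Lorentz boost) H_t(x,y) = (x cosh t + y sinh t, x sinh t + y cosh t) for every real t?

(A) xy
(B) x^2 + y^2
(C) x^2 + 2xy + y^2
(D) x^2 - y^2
D

Write x' = x cosh t + y sinh t, y' = x sinh t + y cosh t and substitute into each option:
(A) xy: (x cosh t + y sinh t)(x sinh t + y cosh t) = xy(cosh^2 t + sinh^2 t) + (x^2 + y^2) sinh t cosh t = xy cosh 2t + (x^2 + y^2)(sinh 2t)/2   [not invariant for t != 0]
(B) x^2 + y^2: (x cosh t + y sinh t)^2 + (x sinh t + y cosh t)^2 = (x^2 + y^2)(cosh^2 t + sinh^2 t) + 4xy sinh t cosh t = (x^2 + y^2) cosh 2t + 2xy sinh 2t   [not invariant for t != 0]
(C) x^2 + 2xy + y^2: (x' + y')^2 with x' + y' = (x + y)(cosh t + sinh t) = (x + y)e^t, so it becomes (x + y)^2 e^(2t)   [not invariant for t != 0]
(D) x^2 - y^2: (x cosh t + y sinh t)^2 - (x sinh t + y cosh t)^2 = x^2(cosh^2 t - sinh^2 t) + 2xy(cosh t sinh t - sinh t cosh t) + y^2(sinh^2 t - cosh^2 t) = x^2 - y^2   [invariant, using cosh^2 t - sinh^2 t = 1]

Only (D) x^2 - y^2 is unchanged; it is the Minkowski form preserved by Lorentz boosts, just as x^2 + y^2 is preserved by ordinary rotations.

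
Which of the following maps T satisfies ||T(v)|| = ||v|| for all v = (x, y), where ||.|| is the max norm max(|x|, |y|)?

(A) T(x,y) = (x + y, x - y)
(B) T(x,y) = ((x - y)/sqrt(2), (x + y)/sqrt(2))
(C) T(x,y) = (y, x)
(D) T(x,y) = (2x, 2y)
C

A transformation preserves a norm if ||T(v)|| = ||v|| for every v; a single vector where the norm changes rules an option out.

(A) T(x,y) = (x + y, x - y): v = (1, 1) has norm max(|1|, |1|) = 1, but T(v) = (2, 0) has norm 2 -- not preserved.
(B) T(x,y) = ((x - y)/sqrt(2), (x + y)/sqrt(2)): v = (1, 0) has norm max(|1|, |0|) = 1, but T(v) = (sqrt(2)/2, sqrt(2)/2) has norm sqrt(2)/2 -- not preserved.
(C) T(x,y) = (y, x): preserves the norm -- it only permutes the coordinates and/or flips signs, which leaves max(|x|, |y|) unchanged.
(D) T(x,y) = (2x, 2y): v = (1, 0) has norm max(|1|, |0|) = 1, but T(v) = (2, 0) has norm 2 -- not preserved.

Therefore the answer is (C).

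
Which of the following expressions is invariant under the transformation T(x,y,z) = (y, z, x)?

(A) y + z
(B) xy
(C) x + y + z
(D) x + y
C

Apply T(x,y,z) = (y, z, x) to each option, i.e. replace (x, y, z) by the transformed coordinates.
Substitute the transformed coordinates into each option and compare with the original:
(A) y + z  ->  (z) + (x) = x + z   [differs from y + z: not invariant]
(B) xy  ->  (y)(z) = yz   [differs from xy: not invariant]
(C) x + y + z  ->  (y) + (z) + (x) = x + y + z   [equals x + y + z: invariant]
(D) x + y  ->  (y) + (z) = y + z   [differs from x + y: not invariant]

Only option (C), x + y + z, is unchanged by the transformation.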